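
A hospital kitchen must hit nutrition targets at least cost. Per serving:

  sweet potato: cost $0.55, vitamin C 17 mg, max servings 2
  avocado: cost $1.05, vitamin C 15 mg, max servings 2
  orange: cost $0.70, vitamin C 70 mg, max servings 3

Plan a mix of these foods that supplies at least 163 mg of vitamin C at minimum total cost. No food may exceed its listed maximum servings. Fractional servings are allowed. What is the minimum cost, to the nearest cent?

Cost per mg of vitamin C: orange $0.0100, sweet potato $0.0324, avocado $0.0700.
Take 2.329 servings of orange: +163.0 mg vitamin C for $1.63 (total $1.63, still need 0.0 mg).
Filling from the cheapest source first is optimal under one linear minimum: $1.63.

$1.63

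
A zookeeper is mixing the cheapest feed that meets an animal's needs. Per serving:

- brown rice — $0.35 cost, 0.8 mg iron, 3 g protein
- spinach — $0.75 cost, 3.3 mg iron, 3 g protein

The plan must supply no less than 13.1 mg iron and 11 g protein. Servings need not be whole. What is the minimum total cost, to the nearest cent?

brown rice only: max(13.1/0.8, 11/3) = 16.38 servings → $5.73.
spinach only: max(13.1/3.3, 11/3) = 3.97 servings → $2.98.
brown rice + spinach: the both-tight solution has a negative serving — not a feasible corner.
The minimum over all feasible corners is $2.98.

$2.98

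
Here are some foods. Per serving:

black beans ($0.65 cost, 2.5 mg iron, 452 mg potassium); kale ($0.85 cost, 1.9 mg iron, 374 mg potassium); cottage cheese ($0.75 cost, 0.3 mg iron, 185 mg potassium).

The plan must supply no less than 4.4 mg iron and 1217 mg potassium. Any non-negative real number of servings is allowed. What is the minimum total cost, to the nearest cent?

$1.75

This is a tiny linear program; its minimum lies at a vertex of the feasible set. List the vertices and price them.
black beans only: max(4.4/2.5, 1217/452) = 2.692 servings → $1.75.
kale only: max(4.4/1.9, 1217/374) = 3.254 servings → $2.77.
cottage cheese only: max(4.4/0.3, 1217/185) = 14.67 servings → $11.00.
black beans + kale: intersection lies outside the first quadrant.
black beans + cottage cheese with both tight: 1.373 servings and 3.223 servings → $3.31.
kale + cottage cheese with both tight: 1.876 servings and 2.786 servings → $3.68.
Cheapest feasible corner: $1.75.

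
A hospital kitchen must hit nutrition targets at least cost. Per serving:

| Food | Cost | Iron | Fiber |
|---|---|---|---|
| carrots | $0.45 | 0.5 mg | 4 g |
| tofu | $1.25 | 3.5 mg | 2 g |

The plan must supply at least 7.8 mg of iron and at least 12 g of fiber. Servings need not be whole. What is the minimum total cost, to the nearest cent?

With two linear requirements the optimum uses one or two foods; enumerate the corners.
carrots only: max(7.8/0.5, 12/4) = 15.6 servings → $7.02.
tofu only: max(7.8/3.5, 12/2) = 6 servings → $7.50.
carrots + tofu with both tight: 2.031 servings and 1.938 servings → $3.34.
Cheapest feasible corner: $3.34.

$3.34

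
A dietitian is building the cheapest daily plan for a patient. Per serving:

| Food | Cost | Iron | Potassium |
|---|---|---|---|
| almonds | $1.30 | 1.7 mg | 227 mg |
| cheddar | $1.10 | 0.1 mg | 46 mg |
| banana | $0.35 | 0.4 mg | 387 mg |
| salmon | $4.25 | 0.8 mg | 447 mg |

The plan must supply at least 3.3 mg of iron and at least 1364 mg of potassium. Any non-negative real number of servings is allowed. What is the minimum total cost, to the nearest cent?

$2.65

almonds only: max(3.3/1.7, 1364/227) = 6.009 servings → $7.81.
cheddar only: max(3.3/0.1, 1364/46) = 33 servings → $36.30.
banana only: max(3.3/0.4, 1364/387) = 8.25 servings → $2.89.
salmon only: max(3.3/0.8, 1364/447) = 4.125 servings → $17.53.
almonds + cheddar with both tight: 0.2775 servings and 28.28 servings → $31.47.
almonds + banana with both tight: 1.29 servings and 2.768 servings → $2.65.
almonds + salmon with both tight: 0.6638 servings and 2.714 servings → $12.40.
cheddar + banana with both targets exact would need a negative amount; discard.
cheddar + salmon with both targets exact would need a negative amount; discard.
banana + salmon: the both-tight solution has a negative serving — not a feasible corner.
So the least-cost plan costs $2.65.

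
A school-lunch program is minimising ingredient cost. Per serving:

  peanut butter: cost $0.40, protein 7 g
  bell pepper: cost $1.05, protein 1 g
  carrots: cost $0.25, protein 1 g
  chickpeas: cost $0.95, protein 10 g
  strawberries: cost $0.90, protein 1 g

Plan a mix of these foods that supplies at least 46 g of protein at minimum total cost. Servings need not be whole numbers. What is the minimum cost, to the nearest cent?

Cost per g of protein: peanut butter $0.0571, chickpeas $0.0950, carrots $0.2500, strawberries $0.9000, bell pepper $1.0500.
With no serving limits, use only peanut butter: 46 g / 7 g = 6.571 servings × $0.40 = $2.63.

$2.63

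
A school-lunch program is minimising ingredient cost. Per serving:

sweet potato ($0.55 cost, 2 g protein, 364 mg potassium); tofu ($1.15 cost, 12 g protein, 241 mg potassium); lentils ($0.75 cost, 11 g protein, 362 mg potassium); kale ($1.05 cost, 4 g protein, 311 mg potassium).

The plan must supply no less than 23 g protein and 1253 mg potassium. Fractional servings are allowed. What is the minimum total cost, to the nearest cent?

$2.26

This is a tiny linear program; its minimum lies at a vertex of the feasible set. List the vertices and price them.
sweet potato only: max(23/2, 1253/364) = 11.5 servings → $6.33.
tofu only: max(23/12, 1253/241) = 5.199 servings → $5.98.
lentils only: max(23/11, 1253/362) = 3.461 servings → $2.60.
kale only: max(23/4, 1253/311) = 5.75 servings → $6.04.
sweet potato + tofu with both tight: 2.443 servings and 1.51 servings → $3.08.
sweet potato + lentils with both tight: 1.664 servings and 1.788 servings → $2.26.
sweet potato + kale with both targets exact would need a negative amount; discard.
tofu + lentils: the both-tight solution has a negative serving — not a feasible corner.
tofu + kale with both tight: 0.7735 servings and 3.43 servings → $4.49.
lentils + kale with both tight: 1.085 servings and 2.766 servings → $3.72.
So the least-cost plan costs $2.26.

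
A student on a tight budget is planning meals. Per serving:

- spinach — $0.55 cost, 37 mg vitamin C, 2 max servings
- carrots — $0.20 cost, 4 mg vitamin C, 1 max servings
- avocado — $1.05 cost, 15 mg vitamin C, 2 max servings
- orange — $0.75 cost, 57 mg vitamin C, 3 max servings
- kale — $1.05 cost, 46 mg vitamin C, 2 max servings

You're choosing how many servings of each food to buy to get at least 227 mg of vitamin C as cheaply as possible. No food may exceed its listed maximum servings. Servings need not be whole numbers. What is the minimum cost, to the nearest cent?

Cost per mg of vitamin C: orange $0.0132, spinach $0.0149, kale $0.0228, carrots $0.0500, avocado $0.0700.
Take 3 servings of orange: +171.0 mg vitamin C for $2.25 (total $2.25, still need 56.0 mg).
Take 1.514 servings of spinach: +56.0 mg vitamin C for $0.83 (total $3.08, still need 0.0 mg).
Greedy by cheapest-per-mg is optimal for a single linear constraint, so the minimum cost is $3.08.

$3.08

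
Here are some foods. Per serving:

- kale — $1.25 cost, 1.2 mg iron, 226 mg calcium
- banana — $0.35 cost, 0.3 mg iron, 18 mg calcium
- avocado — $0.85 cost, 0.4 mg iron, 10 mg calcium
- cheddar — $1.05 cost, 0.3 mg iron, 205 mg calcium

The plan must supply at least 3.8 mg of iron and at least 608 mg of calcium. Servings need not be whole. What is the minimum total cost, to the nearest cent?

A basic optimal solution has at most two foods positive. Try each food alone and each pair with both targets met exactly.
kale only: max(3.8/1.2, 608/226) = 3.167 servings → $3.96.
banana only: max(3.8/0.3, 608/18) = 33.78 servings → $11.82.
avocado only: max(3.8/0.4, 608/10) = 60.8 servings → $51.68.
cheddar only: max(3.8/0.3, 608/205) = 12.67 servings → $13.30.
kale + banana with both tight: 2.468 servings and 2.797 servings → $4.06.
kale + avocado with both tight: 2.617 servings and 1.648 servings → $4.67.
kale + cheddar: intersection lies outside the first quadrant.
banana + avocado: intersection lies outside the first quadrant.
banana + cheddar with both tight: 10.63 servings and 2.032 servings → $5.86.
avocado + cheddar with both tight: 7.552 servings and 2.597 servings → $9.15.
Cheapest feasible corner: $3.96.

$3.96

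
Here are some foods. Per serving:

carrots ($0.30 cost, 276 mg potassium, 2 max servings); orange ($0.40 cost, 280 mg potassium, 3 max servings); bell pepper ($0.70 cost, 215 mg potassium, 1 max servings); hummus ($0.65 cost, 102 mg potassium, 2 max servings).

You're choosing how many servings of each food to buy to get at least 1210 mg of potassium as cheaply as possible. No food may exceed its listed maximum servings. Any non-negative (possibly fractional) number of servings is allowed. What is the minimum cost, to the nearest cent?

Cost per mg of potassium: carrots $0.0011, orange $0.0014, bell pepper $0.0033, hummus $0.0064.
Take 2 servings of carrots: +552.0 mg potassium for $0.60 (total $0.60, still need 658.0 mg).
Take 2.35 servings of orange: +658.0 mg potassium for $0.94 (total $1.54, still need 0.0 mg).
Greedy by cheapest-per-mg is optimal for a single linear constraint, so the minimum cost is $1.54.

$1.54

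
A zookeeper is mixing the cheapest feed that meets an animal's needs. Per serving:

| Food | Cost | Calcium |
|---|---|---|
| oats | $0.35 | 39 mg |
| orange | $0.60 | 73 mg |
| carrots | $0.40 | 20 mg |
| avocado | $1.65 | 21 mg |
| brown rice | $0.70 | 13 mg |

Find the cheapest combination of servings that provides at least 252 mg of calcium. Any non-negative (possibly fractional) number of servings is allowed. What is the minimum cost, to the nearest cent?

Cost per mg of calcium: orange $0.0082, oats $0.0090, carrots $0.0200, brown rice $0.0538, avocado $0.0786.
With no serving limits, use only orange: 252 mg / 73 mg = 3.452 servings × $0.60 = $2.07.

$2.07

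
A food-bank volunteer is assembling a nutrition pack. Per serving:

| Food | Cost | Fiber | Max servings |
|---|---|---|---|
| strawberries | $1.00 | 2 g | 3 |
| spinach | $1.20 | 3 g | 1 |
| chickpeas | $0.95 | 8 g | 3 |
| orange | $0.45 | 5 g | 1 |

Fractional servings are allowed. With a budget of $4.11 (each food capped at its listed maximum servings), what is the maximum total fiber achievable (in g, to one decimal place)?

31.0 g

Fiber per dollar: orange 11.11, chickpeas 8.421, spinach 2.5, strawberries 2.
Take 1 serving of orange: spends $0.45, +5.0 g fiber (running total 5.0 g).
Take 3 servings of chickpeas: spends $2.85, +24.0 g fiber (running total 29.0 g).
Take 0.675 servings of spinach: spends $0.81, +2.0 g fiber (running total 31.0 g).
Greedy by best ratio exhausts the cost allowance optimally: 31.0 g.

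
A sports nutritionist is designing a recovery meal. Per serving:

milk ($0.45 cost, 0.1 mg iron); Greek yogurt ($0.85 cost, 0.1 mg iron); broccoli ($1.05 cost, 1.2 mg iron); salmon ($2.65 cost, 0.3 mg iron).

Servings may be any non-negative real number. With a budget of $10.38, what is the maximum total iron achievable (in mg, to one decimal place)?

Iron per dollar: broccoli 1.143, milk 0.2222, Greek yogurt 0.1176, salmon 0.1132.
With no serving limits, spend the whole cost allowance on broccoli: $10.38 / $1.05 × 1.2 mg = 11.9 mg.

11.9 mg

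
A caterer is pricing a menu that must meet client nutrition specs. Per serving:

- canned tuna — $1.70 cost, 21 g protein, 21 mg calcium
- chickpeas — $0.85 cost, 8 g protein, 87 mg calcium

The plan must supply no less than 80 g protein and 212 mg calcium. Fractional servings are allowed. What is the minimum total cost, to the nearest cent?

canned tuna only: max(80/21, 212/21) = 10.1 servings → $17.16.
chickpeas only: max(80/8, 212/87) = 10 servings → $8.50.
canned tuna + chickpeas with both tight: 3.173 servings and 1.671 servings → $6.81.
Cheapest feasible corner: $6.81.

$6.81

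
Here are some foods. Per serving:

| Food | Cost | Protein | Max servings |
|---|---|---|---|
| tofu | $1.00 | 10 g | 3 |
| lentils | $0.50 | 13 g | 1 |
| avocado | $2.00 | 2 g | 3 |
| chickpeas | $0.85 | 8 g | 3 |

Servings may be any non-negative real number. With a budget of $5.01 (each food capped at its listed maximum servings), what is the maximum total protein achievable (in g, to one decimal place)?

Protein per dollar: lentils 26, tofu 10, chickpeas 9.412, avocado 1.
Take 1 serving of lentils: spends $0.50, +13.0 g protein (running total 13.0 g).
Take 3 servings of tofu: spends $3.00, +30.0 g protein (running total 43.0 g).
Take 1.776 servings of chickpeas: spends $1.51, +14.2 g protein (running total 57.2 g).
Greedy by best ratio exhausts the cost allowance optimally: 57.2 g.

57.2 g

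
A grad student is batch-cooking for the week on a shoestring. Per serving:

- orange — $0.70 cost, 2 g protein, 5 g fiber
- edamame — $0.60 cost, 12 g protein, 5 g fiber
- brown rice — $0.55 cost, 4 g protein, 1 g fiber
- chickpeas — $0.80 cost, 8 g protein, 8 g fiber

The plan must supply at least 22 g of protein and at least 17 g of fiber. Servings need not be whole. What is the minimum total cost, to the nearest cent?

orange only: max(22/2, 17/5) = 11 servings → $7.70.
edamame only: max(22/12, 17/5) = 3.4 servings → $2.04.
brown rice only: max(22/4, 17/1) = 17 servings → $9.35.
chickpeas only: max(22/8, 17/8) = 2.75 servings → $2.20.
orange + edamame with both tight: 1.88 servings and 1.52 servings → $2.23.
orange + brown rice with both tight: 2.556 servings and 4.222 servings → $4.11.
orange + chickpeas with both targets exact would need a negative amount; discard.
edamame + brown rice with both targets exact would need a negative amount; discard.
edamame + chickpeas with both tight: 0.7143 servings and 1.679 servings → $1.77.
brown rice + chickpeas with both tight: 1.667 servings and 1.917 servings → $2.45.
The minimum over all feasible corners is $1.77.

$1.77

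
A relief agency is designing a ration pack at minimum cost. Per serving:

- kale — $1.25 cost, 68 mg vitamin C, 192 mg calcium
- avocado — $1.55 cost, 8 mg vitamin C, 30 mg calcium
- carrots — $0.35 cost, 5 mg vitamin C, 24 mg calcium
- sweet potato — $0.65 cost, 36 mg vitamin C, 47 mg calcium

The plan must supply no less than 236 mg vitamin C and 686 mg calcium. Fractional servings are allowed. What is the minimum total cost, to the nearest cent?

With two linear requirements the optimum uses one or two foods; enumerate the corners.
kale only: max(236/68, 686/192) = 3.573 servings → $4.47.
avocado only: max(236/8, 686/30) = 29.5 servings → $45.73.
carrots only: max(236/5, 686/24) = 47.2 servings → $16.52.
sweet potato only: max(236/36, 686/47) = 14.6 servings → $9.49.
kale + avocado with both tight: 3.159 servings and 2.651 servings → $8.06.
kale + carrots with both tight: 3.324 servings and 1.988 servings → $4.85.
kale + sweet potato: the both-tight solution has a negative serving — not a feasible corner.
avocado + carrots with both targets exact would need a negative amount; discard.
avocado + sweet potato with both tight: 19.32 servings and 2.261 servings → $31.42.
carrots + sweet potato with both tight: 21.63 servings and 3.552 servings → $9.88.
The minimum over all feasible corners is $4.47.

$4.47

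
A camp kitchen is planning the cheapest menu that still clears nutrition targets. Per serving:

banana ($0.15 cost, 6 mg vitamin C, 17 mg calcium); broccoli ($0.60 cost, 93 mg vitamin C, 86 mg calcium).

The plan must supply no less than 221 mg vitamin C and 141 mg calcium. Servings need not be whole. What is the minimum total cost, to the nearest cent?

$1.43

An LP optimum is at a vertex; with two nutrient constraints at most two foods are used. Check each candidate.
banana only: max(221/6, 141/17) = 36.83 servings → $5.53.
broccoli only: max(221/93, 141/86) = 2.376 servings → $1.43.
banana + broccoli: the both-tight solution has a negative serving — not a feasible corner.
The minimum over all feasible corners is $1.43.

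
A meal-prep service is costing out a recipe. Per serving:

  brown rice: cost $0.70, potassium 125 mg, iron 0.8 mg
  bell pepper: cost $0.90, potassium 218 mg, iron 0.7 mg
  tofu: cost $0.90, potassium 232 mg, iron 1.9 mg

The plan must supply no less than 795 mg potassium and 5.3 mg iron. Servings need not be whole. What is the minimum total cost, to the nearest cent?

An LP optimum is at a vertex; with two nutrient constraints at most two foods are used. Check each candidate.
brown rice only: max(795/125, 5.3/0.8) = 6.625 servings → $4.64.
bell pepper only: max(795/218, 5.3/0.7) = 7.571 servings → $6.81.
tofu only: max(795/232, 5.3/1.9) = 3.427 servings → $3.08.
brown rice + bell pepper with both targets exact would need a negative amount; discard.
brown rice + tofu with both tight: 5.412 servings and 0.5106 servings → $4.25.
bell pepper + tofu with both tight: 1.116 servings and 2.378 servings → $3.14.
So the least-cost plan costs $3.08.

$3.08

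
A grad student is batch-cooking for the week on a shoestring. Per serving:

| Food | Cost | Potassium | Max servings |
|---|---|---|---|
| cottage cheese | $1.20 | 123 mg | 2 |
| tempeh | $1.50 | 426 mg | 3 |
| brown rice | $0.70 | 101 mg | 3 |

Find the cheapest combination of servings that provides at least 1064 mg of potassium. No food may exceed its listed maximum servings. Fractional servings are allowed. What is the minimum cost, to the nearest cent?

Cost per mg of potassium: tempeh $0.0035, brown rice $0.0069, cottage cheese $0.0098.
Take 2.498 servings of tempeh: +1064.0 mg potassium for $3.75 (total $3.75, still need 0.0 mg).
Filling from the cheapest source first is optimal under one linear minimum: $3.75.

$3.75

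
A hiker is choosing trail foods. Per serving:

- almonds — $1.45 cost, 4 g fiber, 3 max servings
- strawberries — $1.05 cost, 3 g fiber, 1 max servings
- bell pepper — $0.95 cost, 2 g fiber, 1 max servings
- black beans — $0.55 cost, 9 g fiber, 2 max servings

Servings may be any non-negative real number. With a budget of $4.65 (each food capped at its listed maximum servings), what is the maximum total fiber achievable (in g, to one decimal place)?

27.9 g

Fiber per dollar: black beans 16.36, strawberries 2.857, almonds 2.759, bell pepper 2.105.
Take 2 servings of black beans: spends $1.10, +18.0 g fiber (running total 18.0 g).
Take 1 serving of strawberries: spends $1.05, +3.0 g fiber (running total 21.0 g).
Take 1.724 servings of almonds: spends $2.50, +6.9 g fiber (running total 27.9 g).
Filling greedily by fiber-per-dollar is optimal for one linear limit, giving 27.9 g.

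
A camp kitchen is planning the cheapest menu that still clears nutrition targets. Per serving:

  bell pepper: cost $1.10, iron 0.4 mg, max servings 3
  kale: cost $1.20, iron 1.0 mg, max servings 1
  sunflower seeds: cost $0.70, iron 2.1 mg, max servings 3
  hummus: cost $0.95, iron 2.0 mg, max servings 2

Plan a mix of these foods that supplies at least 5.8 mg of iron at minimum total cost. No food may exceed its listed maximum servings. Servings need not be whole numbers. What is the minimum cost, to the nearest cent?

$1.93

Cost per mg of iron: sunflower seeds $0.3333, hummus $0.4750, kale $1.2000, bell pepper $2.7500.
Take 2.762 servings of sunflower seeds: +5.8 mg iron for $1.93 (total $1.93, still need 0.0 mg).
Greedy by cheapest-per-mg is optimal for a single linear constraint, so the minimum cost is $1.93.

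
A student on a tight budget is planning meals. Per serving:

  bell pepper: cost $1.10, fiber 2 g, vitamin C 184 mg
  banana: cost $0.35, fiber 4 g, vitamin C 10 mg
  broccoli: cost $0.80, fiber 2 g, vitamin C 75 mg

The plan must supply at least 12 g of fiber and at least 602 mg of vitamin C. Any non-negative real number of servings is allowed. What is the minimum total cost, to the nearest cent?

This is a tiny linear program; its minimum lies at a vertex of the feasible set. List the vertices and price them.
bell pepper only: max(12/2, 602/184) = 6 servings → $6.60.
banana only: max(12/4, 602/10) = 60.2 servings → $21.07.
broccoli only: max(12/2, 602/75) = 8.027 servings → $6.42.
bell pepper + banana with both tight: 3.196 servings and 1.402 servings → $4.01.
bell pepper + broccoli with both tight: 1.394 servings and 4.606 servings → $5.22.
banana + broccoli: the both-tight solution has a negative serving — not a feasible corner.
So the least-cost plan costs $4.01.

$4.01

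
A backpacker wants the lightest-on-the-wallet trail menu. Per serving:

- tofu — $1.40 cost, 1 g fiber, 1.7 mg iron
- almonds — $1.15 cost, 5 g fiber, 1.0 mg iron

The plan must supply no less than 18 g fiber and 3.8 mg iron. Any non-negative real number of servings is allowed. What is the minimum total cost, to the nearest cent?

Compare the cost at each extreme point of the feasible region.
tofu only: max(18/1, 3.8/1.7) = 18 servings → $25.20.
almonds only: max(18/5, 3.8/1.0) = 3.8 servings → $4.37.
tofu + almonds with both tight: 0.1333 servings and 3.573 servings → $4.30.
Cheapest feasible corner: $4.30.

$4.30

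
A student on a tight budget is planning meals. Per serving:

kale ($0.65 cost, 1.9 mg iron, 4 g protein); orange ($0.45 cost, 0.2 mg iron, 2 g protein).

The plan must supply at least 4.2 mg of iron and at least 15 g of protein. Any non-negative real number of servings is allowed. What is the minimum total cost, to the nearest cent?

$2.44

Compare the cost at each extreme point of the feasible region.
kale only: max(4.2/1.9, 15/4) = 3.75 servings → $2.44.
orange only: max(4.2/0.2, 15/2) = 21 servings → $9.45.
kale + orange with both tight: 1.8 servings and 3.9 servings → $2.92.
The minimum over all feasible corners is $2.44.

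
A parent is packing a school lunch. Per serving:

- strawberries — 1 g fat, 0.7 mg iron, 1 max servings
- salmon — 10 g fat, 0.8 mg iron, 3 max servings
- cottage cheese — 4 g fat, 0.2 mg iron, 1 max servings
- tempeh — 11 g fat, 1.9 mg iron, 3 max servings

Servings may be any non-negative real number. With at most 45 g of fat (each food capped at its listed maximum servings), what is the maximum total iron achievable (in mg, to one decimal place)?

Iron per g fat: strawberries 0.7, tempeh 0.1727, salmon 0.08, cottage cheese 0.05.
Take 1 serving of strawberries: uses 1 g fat, +0.7 mg iron (running total 0.7 mg).
Take 3 servings of tempeh: uses 33 g fat, +5.7 mg iron (running total 6.4 mg).
Take 1.1 servings of salmon: uses 11 g fat, +0.9 mg iron (running total 7.3 mg).
Filling greedily by iron-per-g fat is optimal for one linear limit, giving 7.3 mg.

7.3 mg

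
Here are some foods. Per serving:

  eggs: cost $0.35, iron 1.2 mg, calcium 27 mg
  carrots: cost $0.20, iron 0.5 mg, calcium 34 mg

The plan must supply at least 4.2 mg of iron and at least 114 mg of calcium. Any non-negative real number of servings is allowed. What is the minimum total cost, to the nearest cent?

eggs only: max(4.2/1.2, 114/27) = 4.222 servings → $1.48.
carrots only: max(4.2/0.5, 114/34) = 8.4 servings → $1.68.
eggs + carrots with both tight: 3.143 servings and 0.8571 servings → $1.27.
The minimum over all feasible corners is $1.27.

$1.27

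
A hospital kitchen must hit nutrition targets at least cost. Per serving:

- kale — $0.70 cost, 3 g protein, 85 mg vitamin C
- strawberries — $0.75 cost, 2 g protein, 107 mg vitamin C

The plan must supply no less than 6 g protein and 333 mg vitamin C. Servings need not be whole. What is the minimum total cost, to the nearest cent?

For a min-cost LP with two ≥-constraints, a basic feasible solution has at most two positive variables.
kale only: max(6/3, 333/85) = 3.918 servings → $2.74.
strawberries only: max(6/2, 333/107) = 3.112 servings → $2.33.
kale + strawberries: intersection lies outside the first quadrant.
Cheapest feasible corner: $2.33.

$2.33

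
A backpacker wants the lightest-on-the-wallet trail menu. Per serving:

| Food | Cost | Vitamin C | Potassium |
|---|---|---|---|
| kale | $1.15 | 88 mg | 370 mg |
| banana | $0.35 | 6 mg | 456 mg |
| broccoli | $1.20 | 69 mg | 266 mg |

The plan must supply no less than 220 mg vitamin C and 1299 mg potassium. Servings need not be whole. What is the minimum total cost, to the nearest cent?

$3.11

Compare the cost at each extreme point of the feasible region.
kale only: max(220/88, 1299/370) = 3.511 servings → $4.04.
banana only: max(220/6, 1299/456) = 36.67 servings → $12.83.
broccoli only: max(220/69, 1299/266) = 4.883 servings → $5.86.
kale + banana with both tight: 2.441 servings and 0.8682 servings → $3.11.
kale + broccoli with both targets exact would need a negative amount; discard.
banana + broccoli with both tight: 1.042 servings and 3.098 servings → $4.08.
So the least-cost plan costs $3.11.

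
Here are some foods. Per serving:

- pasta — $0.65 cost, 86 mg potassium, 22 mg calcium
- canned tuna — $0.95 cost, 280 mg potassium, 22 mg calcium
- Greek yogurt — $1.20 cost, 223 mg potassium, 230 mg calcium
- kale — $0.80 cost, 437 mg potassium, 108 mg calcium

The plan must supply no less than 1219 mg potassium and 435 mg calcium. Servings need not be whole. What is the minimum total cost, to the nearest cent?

The cheapest plan sits at a corner of the feasible region — with two constraints it uses at most two foods.
pasta only: max(1219/86, 435/22) = 19.77 servings → $12.85.
canned tuna only: max(1219/280, 435/22) = 19.77 servings → $18.78.
Greek yogurt only: max(1219/223, 435/230) = 5.466 servings → $6.56.
kale only: max(1219/437, 435/108) = 4.028 servings → $3.22.
pasta + canned tuna: the both-tight solution has a negative serving — not a feasible corner.
pasta + Greek yogurt with both tight: 12.33 servings and 0.7121 servings → $8.87.
pasta + kale: the both-tight solution has a negative serving — not a feasible corner.
canned tuna + Greek yogurt with both tight: 3.082 servings and 1.596 servings → $4.84.
canned tuna + kale: intersection lies outside the first quadrant.
Greek yogurt + kale with both tight: 0.7647 servings and 2.399 servings → $2.84.
So the least-cost plan costs $2.84.

$2.84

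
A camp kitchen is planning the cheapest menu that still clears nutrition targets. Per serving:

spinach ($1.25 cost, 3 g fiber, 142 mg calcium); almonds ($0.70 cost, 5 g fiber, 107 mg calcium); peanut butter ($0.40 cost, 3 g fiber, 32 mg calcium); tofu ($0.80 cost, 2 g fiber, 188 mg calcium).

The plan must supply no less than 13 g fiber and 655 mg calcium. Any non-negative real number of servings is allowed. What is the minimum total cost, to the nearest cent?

$3.17

With two linear requirements the optimum uses one or two foods; enumerate the corners.
spinach only: max(13/3, 655/142) = 4.613 servings → $5.77.
almonds only: max(13/5, 655/107) = 6.121 servings → $4.29.
peanut butter only: max(13/3, 655/32) = 20.47 servings → $8.19.
tofu only: max(13/2, 655/188) = 6.5 servings → $5.20.
spinach + almonds: the both-tight solution has a negative serving — not a feasible corner.
spinach + peanut butter with both targets exact would need a negative amount; discard.
spinach + tofu with both tight: 4.05 servings and 0.425 servings → $5.40.
almonds + peanut butter: the both-tight solution has a negative serving — not a feasible corner.
almonds + tofu with both tight: 1.562 servings and 2.595 servings → $3.17.
peanut butter + tofu with both tight: 2.268 servings and 3.098 servings → $3.39.
Cheapest feasible corner: $3.17.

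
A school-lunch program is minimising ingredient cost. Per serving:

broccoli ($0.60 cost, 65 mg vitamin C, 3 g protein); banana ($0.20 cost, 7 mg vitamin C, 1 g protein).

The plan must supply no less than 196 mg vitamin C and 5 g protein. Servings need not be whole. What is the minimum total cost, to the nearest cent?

An LP optimum is at a vertex; with two nutrient constraints at most two foods are used. Check each candidate.
broccoli only: max(196/65, 5/3) = 3.015 servings → $1.81.
banana only: max(196/7, 5/1) = 28 servings → $5.60.
broccoli + banana: intersection lies outside the first quadrant.
The minimum over all feasible corners is $1.81.

$1.81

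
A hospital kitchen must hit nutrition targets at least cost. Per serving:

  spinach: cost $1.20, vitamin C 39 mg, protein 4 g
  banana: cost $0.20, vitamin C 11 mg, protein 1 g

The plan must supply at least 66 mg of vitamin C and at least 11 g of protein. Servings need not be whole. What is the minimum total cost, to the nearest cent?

$2.20

Minimising a linear cost over {vitamin C ≥ 66, protein ≥ 11, servings ≥ 0} — the optimum is at a vertex, using one or two foods.
spinach only: max(66/39, 11/4) = 2.75 servings → $3.30.
banana only: max(66/11, 11/1) = 11 servings → $2.20.
spinach + banana with both targets exact would need a negative amount; discard.
Cheapest feasible corner: $2.20.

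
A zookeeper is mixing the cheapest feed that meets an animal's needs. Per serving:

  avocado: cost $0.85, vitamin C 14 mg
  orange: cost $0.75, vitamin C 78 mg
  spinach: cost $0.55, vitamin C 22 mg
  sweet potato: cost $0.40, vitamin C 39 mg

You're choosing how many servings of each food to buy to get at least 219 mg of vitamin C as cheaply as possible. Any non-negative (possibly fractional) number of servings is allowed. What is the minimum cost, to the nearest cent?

Cost per mg of vitamin C: orange $0.0096, sweet potato $0.0103, spinach $0.0250, avocado $0.0607.
With no serving limits, use only orange: 219 mg / 78 mg = 2.808 servings × $0.75 = $2.11.

$2.11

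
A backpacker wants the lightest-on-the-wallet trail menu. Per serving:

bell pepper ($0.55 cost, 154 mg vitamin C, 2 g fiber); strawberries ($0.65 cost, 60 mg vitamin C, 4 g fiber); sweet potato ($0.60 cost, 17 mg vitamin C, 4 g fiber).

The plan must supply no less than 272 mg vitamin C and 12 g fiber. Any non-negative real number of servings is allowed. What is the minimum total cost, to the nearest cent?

$2.12

bell pepper only: max(272/154, 12/2) = 6 servings → $3.30.
strawberries only: max(272/60, 12/4) = 4.533 servings → $2.95.
sweet potato only: max(272/17, 12/4) = 16 servings → $9.60.
bell pepper + strawberries with both tight: 0.7419 servings and 2.629 servings → $2.12.
bell pepper + sweet potato with both tight: 1.519 servings and 2.241 servings → $2.18.
strawberries + sweet potato: the both-tight solution has a negative serving — not a feasible corner.
So the least-cost plan costs $2.12.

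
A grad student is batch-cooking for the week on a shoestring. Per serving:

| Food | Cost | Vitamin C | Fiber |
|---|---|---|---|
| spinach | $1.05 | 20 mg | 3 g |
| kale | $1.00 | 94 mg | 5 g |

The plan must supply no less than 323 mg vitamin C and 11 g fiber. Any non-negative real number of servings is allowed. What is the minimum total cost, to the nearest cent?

$3.44

spinach only: max(323/20, 11/3) = 16.15 servings → $16.96.
kale only: max(323/94, 11/5) = 3.436 servings → $3.44.
spinach + kale: intersection lies outside the first quadrant.
Cheapest feasible corner: $3.44.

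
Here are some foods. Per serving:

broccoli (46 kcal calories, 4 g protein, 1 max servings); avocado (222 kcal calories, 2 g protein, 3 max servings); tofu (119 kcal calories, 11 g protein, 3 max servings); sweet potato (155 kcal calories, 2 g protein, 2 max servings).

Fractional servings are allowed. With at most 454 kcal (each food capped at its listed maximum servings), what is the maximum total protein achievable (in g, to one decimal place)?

37.7 g

Protein per kcal: tofu 0.09244, broccoli 0.08696, sweet potato 0.0129, avocado 0.009009.
Take 3 servings of tofu: uses 357 kcal, +33.0 g protein (running total 33.0 g).
Take 1 serving of broccoli: uses 46 kcal, +4.0 g protein (running total 37.0 g).
Take 0.329 servings of sweet potato: uses 51 kcal, +0.7 g protein (running total 37.7 g).
Filling greedily by protein-per-kcal is optimal for one linear limit, giving 37.7 g.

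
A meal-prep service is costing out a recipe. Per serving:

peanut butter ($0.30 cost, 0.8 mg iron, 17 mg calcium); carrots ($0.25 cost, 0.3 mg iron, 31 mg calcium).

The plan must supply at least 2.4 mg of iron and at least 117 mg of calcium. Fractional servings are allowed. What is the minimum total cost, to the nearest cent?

$1.27

Compare the cost at each extreme point of the feasible region.
peanut butter only: max(2.4/0.8, 117/17) = 6.882 servings → $2.06.
carrots only: max(2.4/0.3, 117/31) = 8 servings → $2.00.
peanut butter + carrots with both tight: 1.995 servings and 2.68 servings → $1.27.
The minimum over all feasible corners is $1.27.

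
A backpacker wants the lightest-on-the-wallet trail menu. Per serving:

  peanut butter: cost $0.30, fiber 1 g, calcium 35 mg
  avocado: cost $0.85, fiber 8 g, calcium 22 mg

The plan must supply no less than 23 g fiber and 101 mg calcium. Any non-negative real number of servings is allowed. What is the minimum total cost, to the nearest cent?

Compare the cost at each extreme point of the feasible region.
peanut butter only: max(23/1, 101/35) = 23 servings → $6.90.
avocado only: max(23/8, 101/22) = 4.591 servings → $3.90.
peanut butter + avocado with both tight: 1.171 servings and 2.729 servings → $2.67.
Cheapest feasible corner: $2.67.

$2.67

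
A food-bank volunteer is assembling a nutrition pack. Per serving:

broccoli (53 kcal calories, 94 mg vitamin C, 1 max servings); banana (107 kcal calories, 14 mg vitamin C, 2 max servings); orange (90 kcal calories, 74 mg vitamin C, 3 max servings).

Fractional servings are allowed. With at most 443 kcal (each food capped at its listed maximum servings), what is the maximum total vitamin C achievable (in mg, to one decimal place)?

Vitamin C per kcal: broccoli 1.774, orange 0.8222, banana 0.1308.
Take 1 serving of broccoli: uses 53 kcal, +94.0 mg vitamin C (running total 94.0 mg).
Take 3 servings of orange: uses 270 kcal, +222.0 mg vitamin C (running total 316.0 mg).
Take 1.121 servings of banana: uses 120 kcal, +15.7 mg vitamin C (running total 331.7 mg).
Greedy by best ratio exhausts the calories allowance optimally: 331.7 mg.

331.7 mg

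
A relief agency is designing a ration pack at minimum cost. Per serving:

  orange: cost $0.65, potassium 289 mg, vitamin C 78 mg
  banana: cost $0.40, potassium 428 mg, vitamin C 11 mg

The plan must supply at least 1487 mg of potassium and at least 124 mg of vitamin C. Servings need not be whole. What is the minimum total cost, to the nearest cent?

This is a tiny linear program; its minimum lies at a vertex of the feasible set. List the vertices and price them.
orange only: max(1487/289, 124/78) = 5.145 servings → $3.34.
banana only: max(1487/428, 124/11) = 11.27 servings → $4.51.
orange + banana with both tight: 1.216 servings and 2.654 servings → $1.85.
The minimum over all feasible corners is $1.85.

$1.85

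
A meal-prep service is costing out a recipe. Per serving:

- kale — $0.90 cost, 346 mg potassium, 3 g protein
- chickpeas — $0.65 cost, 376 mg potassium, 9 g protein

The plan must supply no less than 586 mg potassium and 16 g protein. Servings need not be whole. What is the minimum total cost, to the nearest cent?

An LP optimum is at a vertex; with two nutrient constraints at most two foods are used. Check each candidate.
kale only: max(586/346, 16/3) = 5.333 servings → $4.80.
chickpeas only: max(586/376, 16/9) = 1.778 servings → $1.16.
kale + chickpeas with both targets exact would need a negative amount; discard.
So the least-cost plan costs $1.16.

$1.16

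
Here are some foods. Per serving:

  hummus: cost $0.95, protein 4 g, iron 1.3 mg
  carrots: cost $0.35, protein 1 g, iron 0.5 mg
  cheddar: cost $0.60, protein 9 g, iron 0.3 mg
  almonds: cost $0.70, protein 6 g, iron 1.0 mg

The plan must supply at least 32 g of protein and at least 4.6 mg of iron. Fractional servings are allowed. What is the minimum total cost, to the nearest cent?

With two linear requirements the optimum uses one or two foods; enumerate the corners.
hummus only: max(32/4, 4.6/1.3) = 8 servings → $7.60.
carrots only: max(32/1, 4.6/0.5) = 32 servings → $11.20.
cheddar only: max(32/9, 4.6/0.3) = 15.33 servings → $9.20.
almonds only: max(32/6, 4.6/1.0) = 5.333 servings → $3.73.
hummus + carrots: the both-tight solution has a negative serving — not a feasible corner.
hummus + cheddar with both tight: 3.029 servings and 2.21 servings → $4.20.
hummus + almonds: intersection lies outside the first quadrant.
carrots + cheddar with both tight: 7.571 servings and 2.714 servings → $4.28.
carrots + almonds: the both-tight solution has a negative serving — not a feasible corner.
cheddar + almonds with both tight: 0.6111 servings and 4.417 servings → $3.46.
So the least-cost plan costs $3.46.

$3.46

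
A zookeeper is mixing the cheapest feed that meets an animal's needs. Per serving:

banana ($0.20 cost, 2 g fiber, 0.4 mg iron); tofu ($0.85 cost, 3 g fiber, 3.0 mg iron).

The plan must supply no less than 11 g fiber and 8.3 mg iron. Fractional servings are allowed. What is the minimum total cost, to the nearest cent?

The cheapest plan sits at a corner of the feasible region — with two constraints it uses at most two foods.
banana only: max(11/2, 8.3/0.4) = 20.75 servings → $4.15.
tofu only: max(11/3, 8.3/3.0) = 3.667 servings → $3.12.
banana + tofu with both tight: 1.688 servings and 2.542 servings → $2.50.
The minimum over all feasible corners is $2.50.

$2.50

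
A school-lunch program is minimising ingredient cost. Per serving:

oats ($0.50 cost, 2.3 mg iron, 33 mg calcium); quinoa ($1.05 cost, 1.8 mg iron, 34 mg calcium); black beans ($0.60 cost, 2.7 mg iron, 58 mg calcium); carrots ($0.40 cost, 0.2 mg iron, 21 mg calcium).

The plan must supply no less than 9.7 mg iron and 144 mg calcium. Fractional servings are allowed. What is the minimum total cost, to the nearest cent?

$2.11

With two linear requirements the optimum uses one or two foods; enumerate the corners.
oats only: max(9.7/2.3, 144/33) = 4.364 servings → $2.18.
quinoa only: max(9.7/1.8, 144/34) = 5.389 servings → $5.66.
black beans only: max(9.7/2.7, 144/58) = 3.593 servings → $2.16.
carrots only: max(9.7/0.2, 144/21) = 48.5 servings → $19.40.
oats + quinoa with both tight: 3.755 servings and 0.5904 servings → $2.50.
oats + black beans with both tight: 3.923 servings and 0.2506 servings → $2.11.
oats + carrots with both tight: 4.194 servings and 0.2662 servings → $2.20.
quinoa + black beans: intersection lies outside the first quadrant.
quinoa + carrots: intersection lies outside the first quadrant.
black beans + carrots: the both-tight solution has a negative serving — not a feasible corner.
So the least-cost plan costs $2.11.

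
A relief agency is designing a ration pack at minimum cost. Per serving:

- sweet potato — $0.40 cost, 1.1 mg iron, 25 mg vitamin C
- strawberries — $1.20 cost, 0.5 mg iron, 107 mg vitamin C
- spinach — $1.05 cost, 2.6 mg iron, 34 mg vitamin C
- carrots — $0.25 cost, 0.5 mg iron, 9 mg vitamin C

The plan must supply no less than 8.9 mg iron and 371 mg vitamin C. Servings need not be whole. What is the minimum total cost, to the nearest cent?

$5.03

sweet potato only: max(8.9/1.1, 371/25) = 14.84 servings → $5.94.
strawberries only: max(8.9/0.5, 371/107) = 17.8 servings → $21.36.
spinach only: max(8.9/2.6, 371/34) = 10.91 servings → $11.46.
carrots only: max(8.9/0.5, 371/9) = 41.22 servings → $10.31.
sweet potato + strawberries with both tight: 7.289 servings and 1.764 servings → $5.03.
sweet potato + spinach: the both-tight solution has a negative serving — not a feasible corner.
sweet potato + carrots with both targets exact would need a negative amount; discard.
strawberries + spinach with both tight: 2.534 servings and 2.936 servings → $6.12.
strawberries + carrots with both tight: 2.151 servings and 15.65 servings → $6.49.
spinach + carrots with both targets exact would need a negative amount; discard.
So the least-cost plan costs $5.03.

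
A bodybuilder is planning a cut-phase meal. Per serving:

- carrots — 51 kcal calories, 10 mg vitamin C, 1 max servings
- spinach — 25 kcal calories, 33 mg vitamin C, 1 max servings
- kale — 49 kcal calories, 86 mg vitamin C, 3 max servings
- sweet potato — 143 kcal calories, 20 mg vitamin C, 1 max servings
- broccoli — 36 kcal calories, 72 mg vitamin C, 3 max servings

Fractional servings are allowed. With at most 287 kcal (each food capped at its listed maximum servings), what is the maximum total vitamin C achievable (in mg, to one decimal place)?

Vitamin C per kcal: broccoli 2, kale 1.755, spinach 1.32, carrots 0.1961, sweet potato 0.1399.
Take 3 servings of broccoli: uses 108 kcal, +216.0 mg vitamin C (running total 216.0 mg).
Take 3 servings of kale: uses 147 kcal, +258.0 mg vitamin C (running total 474.0 mg).
Take 1 serving of spinach: uses 25 kcal, +33.0 mg vitamin C (running total 507.0 mg).
Take 0.1373 servings of carrots: uses 7 kcal, +1.4 mg vitamin C (running total 508.4 mg).
Filling greedily by vitamin C-per-kcal is optimal for one linear limit, giving 508.4 mg.

508.4 mg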